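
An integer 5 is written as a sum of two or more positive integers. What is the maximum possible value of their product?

6

Let prod[k] be the best product for length k (with at least one cut). For each first piece i, the rest contributes max(k−i, prod[k−i]).
prod[2] = 1·max(1,0) = 1·1 = 1
prod[3] = 1·max(2,1) = 1·2 = 2
prod[4] = 2·max(2,1) = 2·2 = 4
prod[5] = 2·max(3,2) = 2·3 = 6
One optimal split: 3 + 2; product 3·2 = 6.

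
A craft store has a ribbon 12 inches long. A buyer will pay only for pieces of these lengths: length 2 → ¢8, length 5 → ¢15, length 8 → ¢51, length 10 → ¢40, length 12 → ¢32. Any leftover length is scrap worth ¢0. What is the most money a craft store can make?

Let r[k] be the best obtainable value from length k. For each k, try every first piece i and keep the best of price[i] + r[k−i].
r[1] = 0
r[2] = 8
r[3] = 8
r[4] = 16  (first piece 2, then r[2]=8)
r[5] = 16
r[6] = 24  (first piece 2, then r[4]=16)
r[7] = 24
r[8] = 51
r[9] = 51
r[10] = 59  (first piece 2, then r[8]=51)
r[11] = 59
r[12] = 67  (first piece 2, then r[10]=59)
One optimal cutting: 8 + 2 + 2 → ¢67.

67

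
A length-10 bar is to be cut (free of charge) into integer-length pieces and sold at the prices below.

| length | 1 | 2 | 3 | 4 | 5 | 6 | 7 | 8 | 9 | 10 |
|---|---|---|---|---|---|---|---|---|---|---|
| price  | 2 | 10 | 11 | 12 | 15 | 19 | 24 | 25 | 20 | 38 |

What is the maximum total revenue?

50

Let best[k] be the best obtainable value from length k. For each k, try every first piece i and keep the best of price[i] + best[k−i].
best[1] = 2
best[2] = 10
best[3] = 12  (first piece 1, then best[2]=10)
best[4] = 20  (first piece 2, then best[2]=10)
best[5] = 22  (first piece 1, then best[4]=20)
best[6] = 30  (first piece 2, then best[4]=20)
best[7] = 32  (first piece 1, then best[6]=30)
best[8] = 40  (first piece 2, then best[6]=30)
best[9] = 42  (first piece 1, then best[8]=40)
best[10] = 50  (first piece 2, then best[8]=40)
One optimal cutting: 2 + 2 + 2 + 2 + 2 → $10 + $10 + $10 + $10 + $10 = $50.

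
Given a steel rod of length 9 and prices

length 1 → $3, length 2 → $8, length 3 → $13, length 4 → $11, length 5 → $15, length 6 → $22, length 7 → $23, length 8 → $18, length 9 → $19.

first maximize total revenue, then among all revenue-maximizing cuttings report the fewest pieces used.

Consider every possible first cut. r[k] is the best of p[i]+r[k−i] over all sellable i≤k.
r[1] = 3
r[2] = max(3+3, 8+0) = 8
r[3] = max(3+8, 8+3, 13+0) = 13
r[4] = max(3+13, 8+8, 13+3, 11+0) = 16
r[5] = max(3+16, 8+13, 13+8, 11+3, 15+0) = 21
r[6] = max(3+21, 8+16, 13+13, 11+8, 15+3, 22+0) = 26
r[7] = max(3+26, 8+21, 13+16, …, 22+3, 23+0) = 29
r[8] = max(3+29, 8+26, 13+21, …, 23+3, 18+0) = 34
r[9] = max(3+34, 8+29, 13+26, …, 18+3, 19+0) = 39
Maximum revenue is $39.
Now minimize piece count subject to staying optimal: for each k, pieces[k] = 1 + min over i with p[i]+r[k−i]=r[k] of pieces[k−i].
pieces[6] = 2
pieces[7] = 3
pieces[8] = 3
pieces[9] = 3

3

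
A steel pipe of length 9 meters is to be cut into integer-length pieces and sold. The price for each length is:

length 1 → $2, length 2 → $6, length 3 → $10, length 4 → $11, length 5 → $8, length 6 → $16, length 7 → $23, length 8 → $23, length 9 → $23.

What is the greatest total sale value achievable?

30

Consider every possible first cut. R[k] is the best of p[i]+R[k−i] over all sellable i≤k.
R[1] = 2
R[2] = max(2+2, 6+0) = 6
R[3] = max(2+6, 6+2, 10+0) = 10
R[4] = max(2+10, 6+6, 10+2, 11+0) = 12
R[5] = max(2+12, 6+10, 10+6, 11+2, 8+0) = 16
R[6] = max(2+16, 6+12, 10+10, 11+6, 8+2, 16+0) = 20
R[7] = max(2+20, 6+16, 10+12, …, 16+2, 23+0) = 23
R[8] = max(2+23, 6+20, 10+16, …, 23+2, 23+0) = 26
R[9] = max(2+26, 6+23, 10+20, …, 23+2, 23+0) = 30
One optimal cutting: 3 + 3 + 3 → $10 + $10 + $10 = $30.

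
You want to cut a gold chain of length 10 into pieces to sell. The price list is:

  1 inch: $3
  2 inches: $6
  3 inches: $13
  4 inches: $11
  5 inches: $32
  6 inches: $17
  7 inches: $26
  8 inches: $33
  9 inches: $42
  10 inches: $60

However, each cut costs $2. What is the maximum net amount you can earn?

Build v[k] bottom-up: v[k] = max over allowed piece i of (p[i] + v[k−i]) − 2 per cut.
v[1] = 3
v[2] = max(3+3-2, 6+0) = 6
v[3] = max(3+6-2, 6+3-2, 13+0) = 13
v[4] = max(3+13-2, 6+6-2, 13+3-2, 11+0) = 14
v[5] = max(3+14-2, 6+13-2, 13+6-2, 11+3-2, 32+0) = 32
v[6] = max(3+32-2, 6+14-2, 13+13-2, 11+6-2, 32+3-2, 17+0) = 33
v[7] = max(3+33-2, 6+32-2, 13+14-2, …, 17+3-2, 26+0) = 36
v[8] = max(3+36-2, 6+33-2, 13+32-2, …, 26+3-2, 33+0) = 43
v[9] = max(3+43-2, 6+36-2, 13+33-2, …, 33+3-2, 42+0) = 44
v[10] = max(3+44-2, 6+43-2, 13+36-2, …, 42+3-2, 60+0) = 62
One optimal plan: pieces 5 + 5 (1 cut) → $64 − $2 = $62.

62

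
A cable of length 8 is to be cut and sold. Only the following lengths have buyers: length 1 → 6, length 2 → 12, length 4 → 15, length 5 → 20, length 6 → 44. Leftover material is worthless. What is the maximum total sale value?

Let best[k] be the best obtainable value from length k. For each k, try every first piece i and keep the best of price[i] + best[k−i].
best[1] = 6
best[2] = max(6+6, 12+0) = 12
best[3] = max(6+12, 12+6) = 18
best[4] = max(6+18, 12+12, 15+0) = 24
best[5] = max(6+24, 12+18, 15+6, 20+0) = 30
best[6] = max(6+30, 12+24, 15+12, 20+6, 44+0) = 44
best[7] = max(6+44, 12+30, 15+18, 20+12, 44+6) = 50
best[8] = max(6+50, 12+44, 15+24, 20+18, 44+12) = 56
One optimal cutting: 6 + 1 + 1 → 56.

56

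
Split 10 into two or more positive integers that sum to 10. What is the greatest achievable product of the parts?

Let f[k] be the best product for length k (with at least one cut). For each first piece i, the rest contributes max(k−i, f[k−i]).
f[2] = 1*max(1,0) = 1*1 = 1
f[3] = 1*max(2,1) = 1*2 = 2
f[4] = 2*max(2,1) = 2*2 = 4
f[5] = 2*max(3,2) = 2*3 = 6
f[6] = 3*max(3,2) = 3*3 = 9
f[7] = 2*max(5,6) = 2*6 = 12
f[8] = 2*max(6,9) = 2*9 = 18
f[9] = 3*max(6,9) = 3*9 = 27
f[10] = 2*max(8,18) = 2*18 = 36
One optimal split: 3 + 3 + 2 + 2; product 3*3*2*2 = 36.

36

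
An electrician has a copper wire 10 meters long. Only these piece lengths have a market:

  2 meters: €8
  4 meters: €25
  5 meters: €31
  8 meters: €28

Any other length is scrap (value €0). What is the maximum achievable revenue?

62

Let r[k] be the best obtainable value from length k. For each k, try every first piece i and keep the best of price[i] + r[k−i].
r[1] = 0
r[2] = 8
r[3] = 8
r[4] = 25
r[5] = 31
r[6] = 33  (first piece 2, then r[4]=25)
r[7] = 39  (first piece 2, then r[5]=31)
r[8] = 50  (first piece 4, then r[4]=25)
r[9] = 56  (first piece 4, then r[5]=31)
r[10] = 62  (first piece 5, then r[5]=31)
One optimal cutting: 5 + 5 → €62.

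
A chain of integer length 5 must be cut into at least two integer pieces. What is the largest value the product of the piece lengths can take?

6

Define g[k] = max over 1≤i<k of i · max(k−i, g[k−i]); the inner max lets the remainder stay uncut if that's better.
g[2] = 1*max(1,0) = 1*1 = 1
g[3] = 1*max(2,1) = 1*2 = 2
g[4] = 2*max(2,1) = 2*2 = 4
g[5] = 2*max(3,2) = 2*3 = 6
One optimal split: 3 + 2; product 3*2 = 6.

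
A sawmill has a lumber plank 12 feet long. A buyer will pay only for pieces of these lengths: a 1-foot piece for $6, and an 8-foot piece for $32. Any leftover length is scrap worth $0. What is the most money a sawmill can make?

Let f[k] be the best obtainable value from length k. For each k, try every first piece i and keep the best of price[i] + f[k−i].
f[1] = 6
f[2] = 12  (first piece 1, then f[1]=6)
f[3] = 18  (first piece 1, then f[2]=12)
f[4] = 24  (first piece 1, then f[3]=18)
f[5] = 30  (first piece 1, then f[4]=24)
f[6] = 36  (first piece 1, then f[5]=30)
f[7] = 42  (first piece 1, then f[6]=36)
f[8] = max(6+42, 32+0) = 48
f[9] = max(6+48, 32+6) = 54
f[10] = max(6+54, 32+12) = 60
f[11] = max(6+60, 32+18) = 66
f[12] = max(6+66, 32+24) = 72
One optimal cutting: 1 + 1 + 1 + 1 + 1 + 1 + 1 + 1 + 1 + 1 + 1 + 1 → $72.

72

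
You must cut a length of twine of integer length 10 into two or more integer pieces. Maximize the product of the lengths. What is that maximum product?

Fill P[k] for k=2..10: at each k try every first piece i and multiply by the better of (k−i) uncut or P[k−i].
P[2] = 1*max(1,0) = 1*1 = 1
P[3] = 1*max(2,1) = 1*2 = 2
P[4] = 2*max(2,1) = 2*2 = 4
P[5] = 2*max(3,2) = 2*3 = 6
P[6] = 3*max(3,2) = 3*3 = 9
P[7] = 2*max(5,6) = 2*6 = 12
P[8] = 2*max(6,9) = 2*9 = 18
P[9] = 3*max(6,9) = 3*9 = 27
P[10] = 2*max(8,18) = 2*18 = 36
One optimal split: 3 + 3 + 2 + 2; product 3*3*2*2 = 36.

36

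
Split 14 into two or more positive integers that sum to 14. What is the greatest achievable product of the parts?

162

Let prod[k] be the best product for length k (with at least one cut). For each first piece i, the rest contributes max(k−i, prod[k−i]).
prod[2] = 1×max(1,0) = 1×1 = 1
prod[3] = max(1×2, 2×1) = 2
prod[4] = max(1×3, 2×2, 3×1) = 4
prod[5] = max(1×4, 2×3, 3×2, 4×1) = 6
prod[6] = max(1×6, 2×4, 3×3, 4×2, 5×1) = 9
prod[7] = max(1×9, 2×6, 3×4, 4×3, 5×2, 6×1) = 12
prod[8] = max(1×12, 2×9, 3×6, …, 6×2, 7×1) = 18
prod[9] = max(1×18, 2×12, 3×9, …, 7×2, 8×1) = 27
prod[10] = max(1×27, 2×18, 3×12, …, 8×2, 9×1) = 36
prod[11] = max(1×36, 2×27, 3×18, …, 9×2, 10×1) = 54
prod[12] = max(1×54, 2×36, 3×27, …, 10×2, 11×1) = 81
prod[13] = max(1×81, 2×54, 3×36, …, 11×2, 12×1) = 108
prod[14] = max(1×108, 2×81, 3×54, …, 12×2, 13×1) = 162
One optimal split: 3 + 3 + 3 + 3 + 2; product 3×3×3×3×2 = 162.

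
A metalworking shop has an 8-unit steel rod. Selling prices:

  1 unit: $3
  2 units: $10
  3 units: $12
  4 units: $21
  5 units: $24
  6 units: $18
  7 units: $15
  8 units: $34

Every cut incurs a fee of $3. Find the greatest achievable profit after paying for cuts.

39

Consider every possible first cut. v[k] is the best of p[i]+v[k−i] over all sellable i≤k, charging 3 whenever i<k.
v[1] = 3
v[2] = max(3+3-3, 10+0) = 10
v[3] = max(3+10-3, 10+3-3, 12+0) = 12
v[4] = max(3+12-3, 10+10-3, 12+3-3, 21+0) = 21
v[5] = max(3+21-3, 10+12-3, 12+10-3, 21+3-3, 24+0) = 24
v[6] = max(3+24-3, 10+21-3, 12+12-3, 21+10-3, 24+3-3, 18+0) = 28
v[7] = max(3+28-3, 10+24-3, 12+21-3, …, 18+3-3, 15+0) = 31
v[8] = max(3+31-3, 10+28-3, 12+24-3, …, 15+3-3, 34+0) = 39
One optimal plan: pieces 4 + 4 (1 cut) → $42 − $3 = $39.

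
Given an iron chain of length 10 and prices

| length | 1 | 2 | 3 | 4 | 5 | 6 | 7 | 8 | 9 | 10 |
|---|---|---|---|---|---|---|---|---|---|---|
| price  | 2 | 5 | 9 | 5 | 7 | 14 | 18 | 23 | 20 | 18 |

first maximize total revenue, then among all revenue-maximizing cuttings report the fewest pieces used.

4

Build r[k] bottom-up: r[k] = max over allowed piece i of (p[i] + r[k−i]).
r[1] = 2
r[2] = 5
r[3] = 9
r[4] = 11  (first piece 1, then r[3]=9)
r[5] = 14  (first piece 2, then r[3]=9)
r[6] = 18  (first piece 3, then r[3]=9)
r[7] = 20  (first piece 1, then r[6]=18)
r[8] = 23  (first piece 2, then r[6]=18)
r[9] = 27  (first piece 3, then r[6]=18)
r[10] = 29  (first piece 1, then r[9]=27)
Maximum revenue is $29.
Now minimize piece count subject to staying optimal: for each k, pieces[k] = 1 + min over i with p[i]+r[k−i]=r[k] of pieces[k−i].
pieces[7] = 3
pieces[8] = 1
pieces[9] = 3
pieces[10] = 4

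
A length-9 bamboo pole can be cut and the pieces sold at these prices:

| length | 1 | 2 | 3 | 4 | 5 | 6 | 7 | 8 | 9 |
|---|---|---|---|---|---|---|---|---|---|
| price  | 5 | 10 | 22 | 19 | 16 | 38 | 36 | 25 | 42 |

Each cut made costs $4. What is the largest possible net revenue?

Build net[k] bottom-up: net[k] = max over allowed piece i of (p[i] + net[k−i]) − 4 per cut.
net[1] = 5
net[2] = 10
net[3] = 22
net[4] = 23  (first piece 1, then net[3]=22)
net[5] = 28  (first piece 2, then net[3]=22)
net[6] = 40  (first piece 3, then net[3]=22)
net[7] = 41  (first piece 1, then net[6]=40)
net[8] = 46  (first piece 2, then net[6]=40)
net[9] = 58  (first piece 3, then net[6]=40)
One optimal plan: pieces 3 + 3 + 3 (2 cuts) → $66 − $8 = $58.

58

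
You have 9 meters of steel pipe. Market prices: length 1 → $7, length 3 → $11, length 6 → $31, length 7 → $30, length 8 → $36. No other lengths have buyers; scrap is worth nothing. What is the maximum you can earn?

63

Build best[k] bottom-up: best[k] = max over allowed piece i of (p[i] + best[k−i]).
best[1] = 7
best[2] = 14  (first piece 1, then best[1]=7)
best[3] = max(7+14, 11+0) = 21
best[4] = max(7+21, 11+7) = 28
best[5] = max(7+28, 11+14) = 35
best[6] = max(7+35, 11+21, 31+0) = 42
best[7] = max(7+42, 11+28, 31+7, 30+0) = 49
best[8] = max(7+49, 11+35, 31+14, 30+7, 36+0) = 56
best[9] = max(7+56, 11+42, 31+21, 30+14, 36+7) = 63
One optimal cutting: 1 + 1 + 1 + 1 + 1 + 1 + 1 + 1 + 1 → $63.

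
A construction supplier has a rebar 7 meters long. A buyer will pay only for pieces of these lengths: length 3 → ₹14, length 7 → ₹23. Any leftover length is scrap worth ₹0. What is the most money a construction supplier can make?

Consider every possible first cut. best[k] is the best of p[i]+best[k−i] over all sellable i≤k.
best[1] = 0
best[2] = 0
best[3] = 14
best[4] = 14
best[5] = 14
best[6] = 28  (first piece 3, then best[3]=14)
best[7] = max(14+14, 23+0) = 28
One optimal cutting: pieces 3 + 3 with 1 meter of scrap → ₹28.

28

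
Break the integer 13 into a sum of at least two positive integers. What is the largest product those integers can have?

108

Let P[k] be the best product for length k (with at least one cut). For each first piece i, the rest contributes max(k−i, P[k−i]).
P[2] = 1·max(1,0) = 1·1 = 1
P[3] = 1·max(2,1) = 1·2 = 2
P[4] = 2·max(2,1) = 2·2 = 4
P[5] = 2·max(3,2) = 2·3 = 6
P[6] = 3·max(3,2) = 3·3 = 9
P[7] = 2·max(5,6) = 2·6 = 12
P[8] = 2·max(6,9) = 2·9 = 18
P[9] = 3·max(6,9) = 3·9 = 27
P[10] = 2·max(8,18) = 2·18 = 36
P[11] = 2·max(9,27) = 2·27 = 54
P[12] = 3·max(9,27) = 3·27 = 81
P[13] = 2·max(11,54) = 2·54 = 108
One optimal split: 3 + 3 + 3 + 2 + 2; product 3·3·3·2·2 = 108.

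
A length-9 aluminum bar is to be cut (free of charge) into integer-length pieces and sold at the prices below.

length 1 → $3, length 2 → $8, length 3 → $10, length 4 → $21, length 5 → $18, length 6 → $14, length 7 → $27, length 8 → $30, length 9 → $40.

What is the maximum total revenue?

45

Let r[k] be the best obtainable value from length k. For each k, try every first piece i and keep the best of price[i] + r[k−i].
r[1] = 3
r[2] = max(3+3, 8+0) = 8
r[3] = max(3+8, 8+3, 10+0) = 11
r[4] = max(3+11, 8+8, 10+3, 21+0) = 21
r[5] = max(3+21, 8+11, 10+8, 21+3, 18+0) = 24
r[6] = max(3+24, 8+21, 10+11, 21+8, 18+3, 14+0) = 29
r[7] = max(3+29, 8+24, 10+21, …, 14+3, 27+0) = 32
r[8] = max(3+32, 8+29, 10+24, …, 27+3, 30+0) = 42
r[9] = max(3+42, 8+32, 10+29, …, 30+3, 40+0) = 45
One optimal cutting: 4 + 4 + 1 → $21 + $21 + $3 = $45.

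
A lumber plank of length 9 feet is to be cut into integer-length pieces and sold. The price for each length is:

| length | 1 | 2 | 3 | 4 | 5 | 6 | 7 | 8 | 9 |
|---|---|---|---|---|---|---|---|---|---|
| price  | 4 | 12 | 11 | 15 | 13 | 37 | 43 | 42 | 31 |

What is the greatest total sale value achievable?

55

Build best[k] bottom-up: best[k] = max over allowed piece i of (p[i] + best[k−i]).
best[1] = 4
best[2] = max(4+4, 12+0) = 12
best[3] = max(4+12, 12+4, 11+0) = 16
best[4] = max(4+16, 12+12, 11+4, 15+0) = 24
best[5] = max(4+24, 12+16, 11+12, 15+4, 13+0) = 28
best[6] = max(4+28, 12+24, 11+16, 15+12, 13+4, 37+0) = 37
best[7] = max(4+37, 12+28, 11+24, …, 37+4, 43+0) = 43
best[8] = max(4+43, 12+37, 11+28, …, 43+4, 42+0) = 49
best[9] = max(4+49, 12+43, 11+37, …, 42+4, 31+0) = 55
One optimal cutting: 7 + 2 → $43 + $12 = $55.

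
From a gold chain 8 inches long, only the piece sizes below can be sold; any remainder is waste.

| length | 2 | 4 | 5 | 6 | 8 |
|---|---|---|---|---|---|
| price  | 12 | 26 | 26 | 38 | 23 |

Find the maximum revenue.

52

Consider every possible first cut. best[k] is the best of p[i]+best[k−i] over all sellable i≤k.
best[1] = 0
best[2] = 12
best[3] = 12
best[4] = max(12+12, 26+0) = 26
best[5] = max(12+12, 26+0, 26+0) = 26
best[6] = max(12+26, 26+12, 26+0, 38+0) = 38
best[7] = max(12+26, 26+12, 26+12, 38+0) = 38
best[8] = max(12+38, 26+26, 26+12, 38+12, 23+0) = 52
One optimal cutting: 4 + 4 → $52.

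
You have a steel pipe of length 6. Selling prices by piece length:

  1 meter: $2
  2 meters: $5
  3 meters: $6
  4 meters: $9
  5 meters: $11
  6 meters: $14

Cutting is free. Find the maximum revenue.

15

Build v[k] bottom-up: v[k] = max over allowed piece i of (p[i] + v[k−i]).
v[1] = 2
v[2] = max(2+2, 5+0) = 5
v[3] = max(2+5, 5+2, 6+0) = 7
v[4] = max(2+7, 5+5, 6+2, 9+0) = 10
v[5] = max(2+10, 5+7, 6+5, 9+2, 11+0) = 12
v[6] = max(2+12, 5+10, 6+7, 9+5, 11+2, 14+0) = 15
One optimal cutting: 2 + 2 + 2 → $5 + $5 + $5 = $15.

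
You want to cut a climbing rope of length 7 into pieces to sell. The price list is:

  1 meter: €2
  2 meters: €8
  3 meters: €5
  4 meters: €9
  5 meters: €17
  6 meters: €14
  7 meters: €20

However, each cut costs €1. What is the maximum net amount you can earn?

24

Let r[k] be the best obtainable value from length k. For each k, try every first piece i and keep the best of price[i] + r[k−i] minus the 1 cut fee when i<k.
r[1] = 2
r[2] = max(2+2-1, 8+0) = 8
r[3] = max(2+8-1, 8+2-1, 5+0) = 9
r[4] = max(2+9-1, 8+8-1, 5+2-1, 9+0) = 15
r[5] = max(2+15-1, 8+9-1, 5+8-1, 9+2-1, 17+0) = 17
r[6] = max(2+17-1, 8+15-1, 5+9-1, 9+8-1, 17+2-1, 14+0) = 22
r[7] = max(2+22-1, 8+17-1, 5+15-1, …, 14+2-1, 20+0) = 24
One optimal plan: pieces 5 + 2 (1 cut) → €25 − €1 = €24.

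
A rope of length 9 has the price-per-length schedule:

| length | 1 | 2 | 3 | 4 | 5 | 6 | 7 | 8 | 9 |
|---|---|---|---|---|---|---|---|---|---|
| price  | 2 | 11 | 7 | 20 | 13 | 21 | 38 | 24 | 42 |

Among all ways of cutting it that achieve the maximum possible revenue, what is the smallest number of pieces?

Let r[k] be the best obtainable value from length k. For each k, try every first piece i and keep the best of price[i] + r[k−i].
r[1] = 2
r[2] = 11
r[3] = 13  (first piece 1, then r[2]=11)
r[4] = 22  (first piece 2, then r[2]=11)
r[5] = 24  (first piece 1, then r[4]=22)
r[6] = 33  (first piece 2, then r[4]=22)
r[7] = 38
r[8] = 44  (first piece 2, then r[6]=33)
r[9] = 49  (first piece 2, then r[7]=38)
Maximum revenue is €49.
Now minimize piece count subject to staying optimal: for each k, pieces[k] = 1 + min over i with p[i]+r[k−i]=r[k] of pieces[k−i].
pieces[6] = 3
pieces[7] = 1
pieces[8] = 4
pieces[9] = 2

2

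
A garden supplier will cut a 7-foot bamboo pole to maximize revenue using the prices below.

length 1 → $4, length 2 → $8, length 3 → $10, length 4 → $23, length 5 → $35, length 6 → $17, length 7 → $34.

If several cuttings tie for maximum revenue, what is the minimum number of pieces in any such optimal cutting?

2

Consider every possible first cut. r[k] is the best of p[i]+r[k−i] over all sellable i≤k.
r[1] = 4
r[2] = 8  (first piece 1, then r[1]=4)
r[3] = 12  (first piece 1, then r[2]=8)
r[4] = 23
r[5] = 35
r[6] = 39  (first piece 1, then r[5]=35)
r[7] = 43  (first piece 1, then r[6]=39)
Maximum revenue is $43.
Now minimize piece count subject to staying optimal: for each k, pieces[k] = 1 + min over i with p[i]+r[k−i]=r[k] of pieces[k−i].
pieces[4] = 1
pieces[5] = 1
pieces[6] = 2
pieces[7] = 2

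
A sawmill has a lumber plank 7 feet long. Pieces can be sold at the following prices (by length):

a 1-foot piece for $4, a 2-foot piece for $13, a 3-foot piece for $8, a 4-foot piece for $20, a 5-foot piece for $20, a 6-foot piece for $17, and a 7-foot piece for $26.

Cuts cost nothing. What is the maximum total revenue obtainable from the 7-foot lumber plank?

Let v[k] be the best obtainable value from length k. For each k, try every first piece i and keep the best of price[i] + v[k−i].
v[1] = 4
v[2] = 13
v[3] = 17  (first piece 1, then v[2]=13)
v[4] = 26  (first piece 2, then v[2]=13)
v[5] = 30  (first piece 1, then v[4]=26)
v[6] = 39  (first piece 2, then v[4]=26)
v[7] = 43  (first piece 1, then v[6]=39)
One optimal cutting: 2 + 2 + 2 + 1 → $13 + $13 + $13 + $4 = $43.

43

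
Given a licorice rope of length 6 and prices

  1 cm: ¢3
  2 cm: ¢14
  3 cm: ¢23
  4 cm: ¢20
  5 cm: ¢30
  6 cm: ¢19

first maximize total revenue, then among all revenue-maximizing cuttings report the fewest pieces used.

Let r[k] be the best obtainable value from length k. For each k, try every first piece i and keep the best of price[i] + r[k−i].
r[1] = 3
r[2] = 14
r[3] = 23
r[4] = 28  (first piece 2, then r[2]=14)
r[5] = 37  (first piece 2, then r[3]=23)
r[6] = 46  (first piece 3, then r[3]=23)
Maximum revenue is ¢46.
Now minimize piece count subject to staying optimal: for each k, pieces[k] = 1 + min over i with p[i]+r[k−i]=r[k] of pieces[k−i].
pieces[3] = 1
pieces[4] = 2
pieces[5] = 2
pieces[6] = 2

2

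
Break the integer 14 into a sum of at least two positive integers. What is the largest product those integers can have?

Let P[k] be the best product for length k (with at least one cut). For each first piece i, the rest contributes max(k−i, P[k−i]).
Small cases: P[2]=1, P[3]=2, P[4]=4, P[5]=6, P[6]=9, P[7]=12, P[8]=18.
P[9] = max(1·18, 2·12, 3·9, …, 7·2, 8·1) = 27
P[10] = max(1·27, 2·18, 3·12, …, 8·2, 9·1) = 36
P[11] = max(1·36, 2·27, 3·18, …, 9·2, 10·1) = 54
P[12] = max(1·54, 2·36, 3·27, …, 10·2, 11·1) = 81
P[13] = max(1·81, 2·54, 3·36, …, 11·2, 12·1) = 108
P[14] = max(1·108, 2·81, 3·54, …, 12·2, 13·1) = 162
One optimal split: 3 + 3 + 3 + 3 + 2; product 3·3·3·3·2 = 162.

162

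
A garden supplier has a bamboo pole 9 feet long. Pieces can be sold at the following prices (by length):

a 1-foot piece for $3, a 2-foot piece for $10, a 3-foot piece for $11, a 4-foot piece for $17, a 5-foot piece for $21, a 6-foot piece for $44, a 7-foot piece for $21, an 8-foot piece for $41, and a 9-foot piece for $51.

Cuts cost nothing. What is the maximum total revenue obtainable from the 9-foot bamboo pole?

Consider every possible first cut. v[k] is the best of p[i]+v[k−i] over all sellable i≤k.
v[1] = 3
v[2] = max(3+3, 10+0) = 10
v[3] = max(3+10, 10+3, 11+0) = 13
v[4] = max(3+13, 10+10, 11+3, 17+0) = 20
v[5] = max(3+20, 10+13, 11+10, 17+3, 21+0) = 23
v[6] = max(3+23, 10+20, 11+13, 17+10, 21+3, 44+0) = 44
v[7] = max(3+44, 10+23, 11+20, …, 44+3, 21+0) = 47
v[8] = max(3+47, 10+44, 11+23, …, 21+3, 41+0) = 54
v[9] = max(3+54, 10+47, 11+44, …, 41+3, 51+0) = 57
One optimal cutting: 6 + 2 + 1 → $44 + $10 + $3 = $57.

57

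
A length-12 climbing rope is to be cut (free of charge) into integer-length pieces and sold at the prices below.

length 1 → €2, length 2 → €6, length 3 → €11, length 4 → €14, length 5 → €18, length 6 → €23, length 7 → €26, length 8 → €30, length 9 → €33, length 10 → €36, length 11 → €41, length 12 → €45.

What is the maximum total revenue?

Build best[k] bottom-up: best[k] = max over allowed piece i of (p[i] + best[k−i]).
best[1] = 2
best[2] = max(2+2, 6+0) = 6
best[3] = max(2+6, 6+2, 11+0) = 11
best[4] = max(2+11, 6+6, 11+2, 14+0) = 14
best[5] = max(2+14, 6+11, 11+6, 14+2, 18+0) = 18
best[6] = max(2+18, 6+14, 11+11, 14+6, 18+2, 23+0) = 23
best[7] = max(2+23, 6+18, 11+14, …, 23+2, 26+0) = 26
best[8] = max(2+26, 6+23, 11+18, …, 26+2, 30+0) = 30
best[9] = max(2+30, 6+26, 11+23, …, 30+2, 33+0) = 34
best[10] = max(2+34, 6+30, 11+26, …, 33+2, 36+0) = 37
best[11] = max(2+37, 6+34, 11+30, …, 36+2, 41+0) = 41
best[12] = max(2+41, 6+37, 11+34, …, 41+2, 45+0) = 46
One optimal cutting: 6 + 6 → €23 + €23 = €46.

46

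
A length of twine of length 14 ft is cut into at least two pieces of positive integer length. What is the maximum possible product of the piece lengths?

162

Fill g[k] for k=2..14: at each k try every first piece i and multiply by the better of (k−i) uncut or g[k−i].
g[2] = 1×max(1,0) = 1×1 = 1
g[3] = 1×max(2,1) = 1×2 = 2
g[4] = 2×max(2,1) = 2×2 = 4
g[5] = 2×max(3,2) = 2×3 = 6
g[6] = 3×max(3,2) = 3×3 = 9
g[7] = 2×max(5,6) = 2×6 = 12
g[8] = 2×max(6,9) = 2×9 = 18
g[9] = 3×max(6,9) = 3×9 = 27
g[10] = 2×max(8,18) = 2×18 = 36
g[11] = 2×max(9,27) = 2×27 = 54
g[12] = 3×max(9,27) = 3×27 = 81
g[13] = 2×max(11,54) = 2×54 = 108
g[14] = 2×max(12,81) = 2×81 = 162
One optimal split: 3 + 3 + 3 + 3 + 2; product 3×3×3×3×2 = 162.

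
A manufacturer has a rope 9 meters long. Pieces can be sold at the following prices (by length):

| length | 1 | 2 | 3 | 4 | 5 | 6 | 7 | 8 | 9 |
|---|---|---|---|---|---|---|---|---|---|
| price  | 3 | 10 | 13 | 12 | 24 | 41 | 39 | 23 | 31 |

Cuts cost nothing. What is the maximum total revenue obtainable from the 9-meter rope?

Build v[k] bottom-up: v[k] = max over allowed piece i of (p[i] + v[k−i]).
v[1] = 3
v[2] = 10
v[3] = 13  (first piece 1, then v[2]=10)
v[4] = 20  (first piece 2, then v[2]=10)
v[5] = 24
v[6] = 41
v[7] = 44  (first piece 1, then v[6]=41)
v[8] = 51  (first piece 2, then v[6]=41)
v[9] = 54  (first piece 1, then v[8]=51)
One optimal cutting: 6 + 2 + 1 → €41 + €10 + €3 = €54.

54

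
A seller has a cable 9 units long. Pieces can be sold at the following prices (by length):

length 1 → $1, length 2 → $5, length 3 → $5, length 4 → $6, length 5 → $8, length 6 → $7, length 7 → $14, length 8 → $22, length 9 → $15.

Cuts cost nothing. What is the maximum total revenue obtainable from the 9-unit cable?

23

Let best[k] be the best obtainable value from length k. For each k, try every first piece i and keep the best of price[i] + best[k−i].
best[1] = 1
best[2] = 5
best[3] = 6  (first piece 1, then best[2]=5)
best[4] = 10  (first piece 2, then best[2]=5)
best[5] = 11  (first piece 1, then best[4]=10)
best[6] = 15  (first piece 2, then best[4]=10)
best[7] = 16  (first piece 1, then best[6]=15)
best[8] = 22
best[9] = 23  (first piece 1, then best[8]=22)
One optimal cutting: 8 + 1 → $22 + $1 = $23.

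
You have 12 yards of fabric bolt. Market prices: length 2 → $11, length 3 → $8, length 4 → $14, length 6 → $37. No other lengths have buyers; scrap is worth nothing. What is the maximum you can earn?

74

Consider every possible first cut. f[k] is the best of p[i]+f[k−i] over all sellable i≤k.
f[1] = 0
f[2] = 11
f[3] = max(11+0, 8+0) = 11
f[4] = max(11+11, 8+0, 14+0) = 22
f[5] = max(11+11, 8+11, 14+0) = 22
f[6] = max(11+22, 8+11, 14+11, 37+0) = 37
f[7] = max(11+22, 8+22, 14+11, 37+0) = 37
f[8] = max(11+37, 8+22, 14+22, 37+11) = 48
f[9] = max(11+37, 8+37, 14+22, 37+11) = 48
f[10] = max(11+48, 8+37, 14+37, 37+22) = 59
f[11] = max(11+48, 8+48, 14+37, 37+22) = 59
f[12] = max(11+59, 8+48, 14+48, 37+37) = 74
One optimal cutting: 6 + 6 → $74.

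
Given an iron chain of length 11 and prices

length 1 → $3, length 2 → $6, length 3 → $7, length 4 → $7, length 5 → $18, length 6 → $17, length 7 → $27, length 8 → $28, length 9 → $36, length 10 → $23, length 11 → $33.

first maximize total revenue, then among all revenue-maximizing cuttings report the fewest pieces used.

Let r[k] be the best obtainable value from length k. For each k, try every first piece i and keep the best of price[i] + r[k−i].
r[1] = 3
r[2] = 6  (first piece 1, then r[1]=3)
r[3] = 9  (first piece 1, then r[2]=6)
r[4] = 12  (first piece 1, then r[3]=9)
r[5] = 18
r[6] = 21  (first piece 1, then r[5]=18)
r[7] = 27
r[8] = 30  (first piece 1, then r[7]=27)
r[9] = 36
r[10] = 39  (first piece 1, then r[9]=36)
r[11] = 42  (first piece 1, then r[10]=39)
Maximum revenue is $42.
Now minimize piece count subject to staying optimal: for each k, pieces[k] = 1 + min over i with p[i]+r[k−i]=r[k] of pieces[k−i].
pieces[8] = 2
pieces[9] = 1
pieces[10] = 2
pieces[11] = 2

2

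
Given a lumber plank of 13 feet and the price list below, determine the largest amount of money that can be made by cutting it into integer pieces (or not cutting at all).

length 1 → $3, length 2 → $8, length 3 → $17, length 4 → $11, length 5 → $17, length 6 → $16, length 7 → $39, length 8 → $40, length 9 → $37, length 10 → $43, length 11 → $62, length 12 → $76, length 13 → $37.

Let best[k] be the best obtainable value from length k. For each k, try every first piece i and keep the best of price[i] + best[k−i].
best[1] = 3
best[2] = max(3+3, 8+0) = 8
best[3] = max(3+8, 8+3, 17+0) = 17
best[4] = max(3+17, 8+8, 17+3, 11+0) = 20
best[5] = max(3+20, 8+17, 17+8, 11+3, 17+0) = 25
best[6] = max(3+25, 8+20, 17+17, 11+8, 17+3, 16+0) = 34
best[7] = max(3+34, 8+25, 17+20, …, 16+3, 39+0) = 39
best[8] = max(3+39, 8+34, 17+25, …, 39+3, 40+0) = 42
best[9] = max(3+42, 8+39, 17+34, …, 40+3, 37+0) = 51
best[10] = max(3+51, 8+42, 17+39, …, 37+3, 43+0) = 56
best[11] = max(3+56, 8+51, 17+42, …, 43+3, 62+0) = 62
best[12] = max(3+62, 8+56, 17+51, …, 62+3, 76+0) = 76
best[13] = max(3+76, 8+62, 17+56, …, 76+3, 37+0) = 79
One optimal cutting: 12 + 1 → $76 + $3 = $79.

79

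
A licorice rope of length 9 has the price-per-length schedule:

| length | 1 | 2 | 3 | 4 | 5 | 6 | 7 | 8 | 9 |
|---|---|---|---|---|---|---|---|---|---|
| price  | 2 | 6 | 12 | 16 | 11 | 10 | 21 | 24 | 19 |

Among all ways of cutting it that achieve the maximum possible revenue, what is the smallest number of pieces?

3

Build r[k] bottom-up: r[k] = max over allowed piece i of (p[i] + r[k−i]).
r[1] = 2
r[2] = 6
r[3] = 12
r[4] = 16
r[5] = 18  (first piece 1, then r[4]=16)
r[6] = 24  (first piece 3, then r[3]=12)
r[7] = 28  (first piece 3, then r[4]=16)
r[8] = 32  (first piece 4, then r[4]=16)
r[9] = 36  (first piece 3, then r[6]=24)
Maximum revenue is ¢36.
Now minimize piece count subject to staying optimal: for each k, pieces[k] = 1 + min over i with p[i]+r[k−i]=r[k] of pieces[k−i].
pieces[6] = 2
pieces[7] = 2
pieces[8] = 2
pieces[9] = 3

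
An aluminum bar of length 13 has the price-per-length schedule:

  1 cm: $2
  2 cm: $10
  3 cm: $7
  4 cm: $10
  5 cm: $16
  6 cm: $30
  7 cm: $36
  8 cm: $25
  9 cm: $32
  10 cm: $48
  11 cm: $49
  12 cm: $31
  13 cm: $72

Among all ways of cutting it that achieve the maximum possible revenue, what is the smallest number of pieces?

1

Build r[k] bottom-up: r[k] = max over allowed piece i of (p[i] + r[k−i]).
r[1] = 2
r[2] = 10
r[3] = 12  (first piece 1, then r[2]=10)
r[4] = 20  (first piece 2, then r[2]=10)
r[5] = 22  (first piece 1, then r[4]=20)
r[6] = 30  (first piece 2, then r[4]=20)
r[7] = 36
r[8] = 40  (first piece 2, then r[6]=30)
r[9] = 46  (first piece 2, then r[7]=36)
r[10] = 50  (first piece 2, then r[8]=40)
r[11] = 56  (first piece 2, then r[9]=46)
r[12] = 60  (first piece 2, then r[10]=50)
r[13] = 72
Maximum revenue is $72.
Now minimize piece count subject to staying optimal: for each k, pieces[k] = 1 + min over i with p[i]+r[k−i]=r[k] of pieces[k−i].
pieces[10] = 3
pieces[11] = 3
pieces[12] = 2
pieces[13] = 1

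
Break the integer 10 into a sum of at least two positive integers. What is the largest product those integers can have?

36

Define g[k] = max over 1≤i<k of i · max(k−i, g[k−i]); the inner max lets the remainder stay uncut if that's better.
Small cases: g[2]=1, g[3]=2, g[4]=4.
g[5] = 2*max(3,2) = 2*3 = 6
g[6] = 3*max(3,2) = 3*3 = 9
g[7] = 2*max(5,6) = 2*6 = 12
g[8] = 2*max(6,9) = 2*9 = 18
g[9] = 3*max(6,9) = 3*9 = 27
g[10] = 2*max(8,18) = 2*18 = 36
One optimal split: 3 + 3 + 2 + 2; product 3*3*2*2 = 36.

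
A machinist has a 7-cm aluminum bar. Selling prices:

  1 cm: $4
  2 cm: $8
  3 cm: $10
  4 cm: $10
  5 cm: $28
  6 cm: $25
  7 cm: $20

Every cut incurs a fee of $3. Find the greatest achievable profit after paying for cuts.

Consider every possible first cut. net[k] is the best of p[i]+net[k−i] over all sellable i≤k, charging 3 whenever i<k.
net[1] = 4
net[2] = max(4+4-3, 8+0) = 8
net[3] = max(4+8-3, 8+4-3, 10+0) = 10
net[4] = max(4+10-3, 8+8-3, 10+4-3, 10+0) = 13
net[5] = max(4+13-3, 8+10-3, 10+8-3, 10+4-3, 28+0) = 28
net[6] = max(4+28-3, 8+13-3, 10+10-3, 10+8-3, 28+4-3, 25+0) = 29
net[7] = max(4+29-3, 8+28-3, 10+13-3, …, 25+4-3, 20+0) = 33
One optimal plan: pieces 5 + 2 (1 cut) → $36 − $3 = $33.

33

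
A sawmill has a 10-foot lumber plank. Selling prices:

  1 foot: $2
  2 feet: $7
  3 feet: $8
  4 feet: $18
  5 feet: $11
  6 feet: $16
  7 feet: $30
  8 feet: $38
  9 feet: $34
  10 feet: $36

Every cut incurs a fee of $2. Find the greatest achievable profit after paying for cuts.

43

Consider every possible first cut. r[k] is the best of p[i]+r[k−i] over all sellable i≤k, charging 2 whenever i<k.
r[1] = 2
r[2] = 7
r[3] = 8
r[4] = 18
r[5] = 18  (first piece 1, then r[4]=18)
r[6] = 23  (first piece 2, then r[4]=18)
r[7] = 30
r[8] = 38
r[9] = 38  (first piece 1, then r[8]=38)
r[10] = 43  (first piece 2, then r[8]=38)
One optimal plan: pieces 8 + 2 (1 cut) → $45 − $2 = $43.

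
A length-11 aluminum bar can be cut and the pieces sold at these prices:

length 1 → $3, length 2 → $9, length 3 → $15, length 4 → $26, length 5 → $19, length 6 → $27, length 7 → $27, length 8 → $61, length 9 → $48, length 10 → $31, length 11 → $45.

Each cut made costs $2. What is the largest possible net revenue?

Consider every possible first cut. net[k] is the best of p[i]+net[k−i] over all sellable i≤k, charging 2 whenever i<k.
net[1] = 3
net[2] = 9
net[3] = 15
net[4] = 26
net[5] = 27  (first piece 1, then net[4]=26)
net[6] = 33  (first piece 2, then net[4]=26)
net[7] = 39  (first piece 3, then net[4]=26)
net[8] = 61
net[9] = 62  (first piece 1, then net[8]=61)
net[10] = 68  (first piece 2, then net[8]=61)
net[11] = 74  (first piece 3, then net[8]=61)
One optimal plan: pieces 8 + 3 (1 cut) → $76 − $2 = $74.

74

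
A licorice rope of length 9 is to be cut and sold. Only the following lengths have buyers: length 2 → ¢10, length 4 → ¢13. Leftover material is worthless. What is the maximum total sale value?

40

Build best[k] bottom-up: best[k] = max over allowed piece i of (p[i] + best[k−i]).
best[1] = 0
best[2] = 10
best[3] = 10
best[4] = 20  (first piece 2, then best[2]=10)
best[5] = 20
best[6] = 30  (first piece 2, then best[4]=20)
best[7] = 30
best[8] = 40  (first piece 2, then best[6]=30)
best[9] = 40
One optimal cutting: pieces 2 + 2 + 2 + 2 with 1 cm of scrap → ¢40.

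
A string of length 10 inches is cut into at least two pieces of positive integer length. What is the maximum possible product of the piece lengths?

36

Define g[k] = max over 1≤i<k of i · max(k−i, g[k−i]); the inner max lets the remainder stay uncut if that's better.
g[2] = 1×max(1,0) = 1×1 = 1
g[3] = 1×max(2,1) = 1×2 = 2
g[4] = 2×max(2,1) = 2×2 = 4
g[5] = 2×max(3,2) = 2×3 = 6
g[6] = 3×max(3,2) = 3×3 = 9
g[7] = 2×max(5,6) = 2×6 = 12
g[8] = 2×max(6,9) = 2×9 = 18
g[9] = 3×max(6,9) = 3×9 = 27
g[10] = 2×max(8,18) = 2×18 = 36
One optimal split: 3 + 3 + 2 + 2; product 3×3×2×2 = 36.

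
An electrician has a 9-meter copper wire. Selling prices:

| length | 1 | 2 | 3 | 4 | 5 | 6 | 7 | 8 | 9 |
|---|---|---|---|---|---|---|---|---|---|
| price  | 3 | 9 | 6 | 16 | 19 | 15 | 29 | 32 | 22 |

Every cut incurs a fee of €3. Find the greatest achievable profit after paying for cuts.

Consider every possible first cut. r[k] is the best of p[i]+r[k−i] over all sellable i≤k, charging 3 whenever i<k.
r[1] = 3
r[2] = 9
r[3] = 9  (first piece 1, then r[2]=9)
r[4] = 16
r[5] = 19
r[6] = 22  (first piece 2, then r[4]=16)
r[7] = 29
r[8] = 32
r[9] = 35  (first piece 2, then r[7]=29)
One optimal plan: pieces 7 + 2 (1 cut) → €38 − €3 = €35.

35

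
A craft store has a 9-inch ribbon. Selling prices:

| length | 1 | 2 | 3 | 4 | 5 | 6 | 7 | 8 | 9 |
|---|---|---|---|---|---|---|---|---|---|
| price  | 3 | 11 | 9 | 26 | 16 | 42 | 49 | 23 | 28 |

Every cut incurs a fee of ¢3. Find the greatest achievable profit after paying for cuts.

57

Let net[k] be the best obtainable value from length k. For each k, try every first piece i and keep the best of price[i] + net[k−i] minus the 3 cut fee when i<k.
net[1] = 3
net[2] = max(3+3-3, 11+0) = 11
net[3] = max(3+11-3, 11+3-3, 9+0) = 11
net[4] = max(3+11-3, 11+11-3, 9+3-3, 26+0) = 26
net[5] = max(3+26-3, 11+11-3, 9+11-3, 26+3-3, 16+0) = 26
net[6] = max(3+26-3, 11+26-3, 9+11-3, 26+11-3, 16+3-3, 42+0) = 42
net[7] = max(3+42-3, 11+26-3, 9+26-3, …, 42+3-3, 49+0) = 49
net[8] = max(3+49-3, 11+42-3, 9+26-3, …, 49+3-3, 23+0) = 50
net[9] = max(3+50-3, 11+49-3, 9+42-3, …, 23+3-3, 28+0) = 57
One optimal plan: pieces 7 + 2 (1 cut) → ¢60 − ¢3 = ¢57.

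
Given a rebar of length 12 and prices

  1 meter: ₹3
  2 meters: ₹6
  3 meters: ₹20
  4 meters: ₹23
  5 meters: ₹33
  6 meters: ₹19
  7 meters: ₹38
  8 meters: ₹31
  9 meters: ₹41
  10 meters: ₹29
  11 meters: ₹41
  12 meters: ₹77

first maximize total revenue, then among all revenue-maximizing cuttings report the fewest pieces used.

Build r[k] bottom-up: r[k] = max over allowed piece i of (p[i] + r[k−i]).
r[1] = 3
r[2] = max(3+3, 6+0) = 6
r[3] = max(3+6, 6+3, 20+0) = 20
r[4] = max(3+20, 6+6, 20+3, 23+0) = 23
r[5] = max(3+23, 6+20, 20+6, 23+3, 33+0) = 33
r[6] = max(3+33, 6+23, 20+20, 23+6, 33+3, 19+0) = 40
r[7] = max(3+40, 6+33, 20+23, …, 19+3, 38+0) = 43
r[8] = max(3+43, 6+40, 20+33, …, 38+3, 31+0) = 53
r[9] = max(3+53, 6+43, 20+40, …, 31+3, 41+0) = 60
r[10] = max(3+60, 6+53, 20+43, …, 41+3, 29+0) = 66
r[11] = max(3+66, 6+60, 20+53, …, 29+3, 41+0) = 73
r[12] = max(3+73, 6+66, 20+60, …, 41+3, 77+0) = 80
Maximum revenue is ₹80.
Now minimize piece count subject to staying optimal: for each k, pieces[k] = 1 + min over i with p[i]+r[k−i]=r[k] of pieces[k−i].
pieces[9] = 3
pieces[10] = 2
pieces[11] = 3
pieces[12] = 4

4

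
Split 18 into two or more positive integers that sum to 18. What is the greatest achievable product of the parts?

Let prod[k] be the best product for length k (with at least one cut). For each first piece i, the rest contributes max(k−i, prod[k−i]).
prod[2] = 1*max(1,0) = 1*1 = 1
prod[3] = 1*max(2,1) = 1*2 = 2
prod[4] = 2*max(2,1) = 2*2 = 4
prod[5] = 2*max(3,2) = 2*3 = 6
prod[6] = 3*max(3,2) = 3*3 = 9
prod[7] = 2*max(5,6) = 2*6 = 12
prod[8] = 2*max(6,9) = 2*9 = 18
prod[9] = 3*max(6,9) = 3*9 = 27
prod[10] = 2*max(8,18) = 2*18 = 36
prod[11] = 2*max(9,27) = 2*27 = 54
prod[12] = 3*max(9,27) = 3*27 = 81
prod[13] = 2*max(11,54) = 2*54 = 108
prod[14] = 2*max(12,81) = 2*81 = 162
prod[15] = 3*max(12,81) = 3*81 = 243
prod[16] = 2*max(14,162) = 2*162 = 324
prod[17] = 2*max(15,243) = 2*243 = 486
prod[18] = 3*max(15,243) = 3*243 = 729
One optimal split: 3 + 3 + 3 + 3 + 3 + 3; product 3*3*3*3*3*3 = 729.

729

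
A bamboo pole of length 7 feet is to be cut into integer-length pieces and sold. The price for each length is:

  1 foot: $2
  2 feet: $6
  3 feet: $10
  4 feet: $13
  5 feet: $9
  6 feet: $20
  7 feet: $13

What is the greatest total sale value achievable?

23

Let best[k] be the best obtainable value from length k. For each k, try every first piece i and keep the best of price[i] + best[k−i].
best[1] = 2
best[2] = max(2+2, 6+0) = 6
best[3] = max(2+6, 6+2, 10+0) = 10
best[4] = max(2+10, 6+6, 10+2, 13+0) = 13
best[5] = max(2+13, 6+10, 10+6, 13+2, 9+0) = 16
best[6] = max(2+16, 6+13, 10+10, 13+6, 9+2, 20+0) = 20
best[7] = max(2+20, 6+16, 10+13, …, 20+2, 13+0) = 23
One optimal cutting: 4 + 3 → $13 + $10 = $23.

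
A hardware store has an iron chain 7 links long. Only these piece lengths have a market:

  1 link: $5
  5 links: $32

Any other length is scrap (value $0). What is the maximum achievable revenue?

Let r[k] be the best obtainable value from length k. For each k, try every first piece i and keep the best of price[i] + r[k−i].
r[1] = 5
r[2] = 10  (first piece 1, then r[1]=5)
r[3] = 15  (first piece 1, then r[2]=10)
r[4] = 20  (first piece 1, then r[3]=15)
r[5] = 32
r[6] = 37  (first piece 1, then r[5]=32)
r[7] = 42  (first piece 1, then r[6]=37)
One optimal cutting: 5 + 1 + 1 → $42.

42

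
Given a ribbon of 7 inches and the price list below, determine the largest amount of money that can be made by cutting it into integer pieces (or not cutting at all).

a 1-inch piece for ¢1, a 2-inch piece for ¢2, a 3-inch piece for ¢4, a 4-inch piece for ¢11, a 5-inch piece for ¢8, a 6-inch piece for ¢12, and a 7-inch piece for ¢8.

Let v[k] be the best obtainable value from length k. For each k, try every first piece i and keep the best of price[i] + v[k−i].
v[1] = 1
v[2] = max(1+1, 2+0) = 2
v[3] = max(1+2, 2+1, 4+0) = 4
v[4] = max(1+4, 2+2, 4+1, 11+0) = 11
v[5] = max(1+11, 2+4, 4+2, 11+1, 8+0) = 12
v[6] = max(1+12, 2+11, 4+4, 11+2, 8+1, 12+0) = 13
v[7] = max(1+13, 2+12, 4+11, …, 12+1, 8+0) = 15
One optimal cutting: 4 + 3 → ¢11 + ¢4 = ¢15.

15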